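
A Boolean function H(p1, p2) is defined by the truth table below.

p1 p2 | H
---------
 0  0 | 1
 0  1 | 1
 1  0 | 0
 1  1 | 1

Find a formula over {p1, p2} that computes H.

This is p1 → p2 (false only at 1,0).

H(p1, p2) = p1 -> p2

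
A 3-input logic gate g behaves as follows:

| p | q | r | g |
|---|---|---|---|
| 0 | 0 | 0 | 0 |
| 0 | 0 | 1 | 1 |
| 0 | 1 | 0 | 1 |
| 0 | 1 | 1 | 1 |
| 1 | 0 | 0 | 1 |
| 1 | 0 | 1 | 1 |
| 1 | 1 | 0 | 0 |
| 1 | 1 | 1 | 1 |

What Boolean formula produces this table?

g is 0 on only 2 rows — (0,0,0), (1,1,0). Writing each as a minterm (¬p·¬q·¬r, p·q·¬r) and OR-ing them characterizes exactly where g=0, so g is the negation of that disjunction.

g(p, q, r) = NOT (((NOT p AND NOT q) AND NOT r) OR ((p AND q) AND NOT r))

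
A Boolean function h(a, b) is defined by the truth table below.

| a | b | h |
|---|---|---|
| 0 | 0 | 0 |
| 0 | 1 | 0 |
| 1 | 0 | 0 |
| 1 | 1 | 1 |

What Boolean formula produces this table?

The output is 1 only when every input is 1 — the AND of all inputs.

h(a, b) = a AND b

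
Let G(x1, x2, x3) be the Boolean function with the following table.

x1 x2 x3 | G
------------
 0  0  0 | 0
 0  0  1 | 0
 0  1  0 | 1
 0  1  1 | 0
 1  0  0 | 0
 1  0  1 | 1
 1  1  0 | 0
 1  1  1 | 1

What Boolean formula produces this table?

G=1 on 3 inputs: (0,1,0), (1,0,1), (1,1,1). Reading each as a conjunction of literals (¬x1·x2·¬x3, x1·¬x2·x3, x1·x2·x3) and taking the OR gives the canonical DNF.

G(x1, x2, x3) = (((NOT x1 AND x2) AND NOT x3) OR ((x1 AND NOT x2) AND x3)) OR ((x1 AND x2) AND x3)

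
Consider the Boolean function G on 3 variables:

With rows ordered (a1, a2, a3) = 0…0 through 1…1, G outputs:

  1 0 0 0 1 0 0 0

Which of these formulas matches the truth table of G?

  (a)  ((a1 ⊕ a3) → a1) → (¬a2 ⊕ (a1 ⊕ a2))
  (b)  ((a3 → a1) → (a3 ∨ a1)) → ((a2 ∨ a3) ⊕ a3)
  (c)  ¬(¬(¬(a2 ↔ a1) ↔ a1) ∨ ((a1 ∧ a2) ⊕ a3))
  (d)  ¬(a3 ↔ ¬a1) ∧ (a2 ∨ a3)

c

(a): at (0,0,1) it gives 1, but G = 0 — eliminated.
(b): at (0,1,0) it gives 1, but G = 0 — eliminated.
(d): at (0,0,0) it gives 0, but G = 1 — eliminated.
(c) is the remaining candidate, and it agrees with G on all 8 inputs.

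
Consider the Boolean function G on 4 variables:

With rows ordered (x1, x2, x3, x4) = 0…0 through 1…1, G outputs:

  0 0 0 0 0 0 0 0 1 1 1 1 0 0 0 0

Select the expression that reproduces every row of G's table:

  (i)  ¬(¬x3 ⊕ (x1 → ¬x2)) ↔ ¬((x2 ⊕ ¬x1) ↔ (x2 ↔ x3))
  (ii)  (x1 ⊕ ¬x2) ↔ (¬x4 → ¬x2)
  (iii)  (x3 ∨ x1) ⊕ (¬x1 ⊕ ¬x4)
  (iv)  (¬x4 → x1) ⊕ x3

(ii) disagrees with G on (0,0,0,0) (formula → 1, table → 0); rule it out.
(iii) disagrees with G on (0,0,0,1) (formula → 1, table → 0); rule it out.
(iv) disagrees with G on (0,0,0,1) (formula → 1, table → 0); rule it out.
(i) is the remaining candidate, and it agrees with G on all 16 inputs.

i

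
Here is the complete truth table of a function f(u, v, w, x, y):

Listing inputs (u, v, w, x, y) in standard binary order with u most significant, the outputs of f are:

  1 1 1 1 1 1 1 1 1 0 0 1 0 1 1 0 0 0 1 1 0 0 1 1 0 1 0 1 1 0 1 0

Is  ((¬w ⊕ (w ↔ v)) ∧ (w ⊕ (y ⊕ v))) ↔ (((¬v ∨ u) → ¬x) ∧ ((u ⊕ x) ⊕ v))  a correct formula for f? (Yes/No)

Evaluate ((¬w ⊕ (w ↔ v)) ∧ (w ⊕ (y ⊕ v))) ↔ (((¬v ∨ u) → ¬x) ∧ ((u ⊕ x) ⊕ v)) on each row and compare to f:
  u=0, v=0, w=0, x=0, y=0: formula gives 1, f = 1 ✓
  u=0, v=0, w=0, x=0, y=1: formula gives 1, f = 1 ✓
  u=0, v=0, w=0, x=1, y=0: formula gives 1, f = 1 ✓
  u=0, v=0, w=0, x=1, y=1: formula gives 1, f = 1 ✓
  …and likewise for the remaining 28 rows.
All 32 rows match — the expression computes f exactly.

Yes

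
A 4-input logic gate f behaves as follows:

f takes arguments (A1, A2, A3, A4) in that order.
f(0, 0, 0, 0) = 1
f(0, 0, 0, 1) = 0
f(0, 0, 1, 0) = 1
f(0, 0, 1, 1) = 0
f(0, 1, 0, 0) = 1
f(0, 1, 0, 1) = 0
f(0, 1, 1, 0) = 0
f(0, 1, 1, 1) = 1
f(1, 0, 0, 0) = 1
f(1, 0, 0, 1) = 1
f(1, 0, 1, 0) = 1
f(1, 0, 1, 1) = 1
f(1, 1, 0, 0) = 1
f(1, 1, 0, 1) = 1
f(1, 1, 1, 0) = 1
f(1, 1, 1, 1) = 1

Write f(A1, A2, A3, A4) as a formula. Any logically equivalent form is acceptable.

The 0-rows are (0,0,0,1), (0,0,1,1), (0,1,0,1), (0,1,1,0). Take each as a conjunction (¬A1·¬A2·¬A3·A4, ¬A1·¬A2·A3·A4, ¬A1·A2·¬A3·A4, ¬A1·A2·A3·¬A4), form their disjunction, and complement — that gives a formula that is 1 everywhere f is.

f(A1, A2, A3, A4) = ~((((((~A1 & ~A2) & ~A3) & A4) | (((~A1 & ~A2) & A3) & A4)) | (((~A1 & A2) & ~A3) & A4)) | (((~A1 & A2) & A3) & ~A4))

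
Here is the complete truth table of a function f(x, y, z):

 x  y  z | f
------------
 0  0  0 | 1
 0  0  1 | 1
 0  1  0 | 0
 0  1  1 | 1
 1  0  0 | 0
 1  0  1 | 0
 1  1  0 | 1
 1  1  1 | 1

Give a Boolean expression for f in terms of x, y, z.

There are just 3 zero rows: (0,1,0), (1,0,0), (1,0,1). Their minterms are ¬x·y·¬z, x·¬y·¬z, x·¬y·z; the OR of those covers precisely the 0-outputs, and negating it yields f.

f(x, y, z) = ~((((~x & y) & ~z) | ((x & ~y) & ~z)) | ((x & ~y) & z))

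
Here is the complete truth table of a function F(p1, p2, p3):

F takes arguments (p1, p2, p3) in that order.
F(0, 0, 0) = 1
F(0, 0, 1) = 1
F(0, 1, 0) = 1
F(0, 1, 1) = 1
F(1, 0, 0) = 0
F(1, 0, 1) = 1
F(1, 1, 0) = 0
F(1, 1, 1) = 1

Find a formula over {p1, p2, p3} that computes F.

F(p1, p2, p3) = ~(((p1 & ~p2) & ~p3) | ((p1 & p2) & ~p3))

The 0-rows are (1,0,0), (1,1,0). Take each as a conjunction (p1·¬p2·¬p3, p1·p2·¬p3), form their disjunction, and complement — that gives a formula that is 1 everywhere F is.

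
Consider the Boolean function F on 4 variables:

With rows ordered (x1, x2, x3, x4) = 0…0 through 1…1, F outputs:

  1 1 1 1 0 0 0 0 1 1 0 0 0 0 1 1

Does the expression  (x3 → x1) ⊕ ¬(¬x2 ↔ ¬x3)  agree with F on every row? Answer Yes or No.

Yes

Check the formula against F row by row:
  x1=0, x2=0, x3=0, x4=0: formula gives 1, F = 1 ✓
  x1=0, x2=0, x3=0, x4=1: formula gives 1, F = 1 ✓
  x1=0, x2=0, x3=1, x4=0: formula gives 1, F = 1 ✓
  x1=0, x2=0, x3=1, x4=1: formula gives 1, F = 1 ✓
  … (the remaining 12 rows also agree.)
No disagreement on any input; they are logically equivalent.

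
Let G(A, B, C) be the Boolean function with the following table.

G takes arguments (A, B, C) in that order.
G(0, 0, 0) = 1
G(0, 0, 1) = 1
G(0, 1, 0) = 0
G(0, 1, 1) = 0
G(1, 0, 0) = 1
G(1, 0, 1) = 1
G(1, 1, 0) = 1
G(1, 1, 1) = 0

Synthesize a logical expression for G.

G(A, B, C) = ~((((~A & B) & ~C) | ((~A & B) & C)) | ((A & B) & C))

The 0-rows are (0,1,0), (0,1,1), (1,1,1). Take each as a conjunction (¬A·B·¬C, ¬A·B·C, A·B·C), form their disjunction, and complement — that gives a formula that is 1 everywhere G is.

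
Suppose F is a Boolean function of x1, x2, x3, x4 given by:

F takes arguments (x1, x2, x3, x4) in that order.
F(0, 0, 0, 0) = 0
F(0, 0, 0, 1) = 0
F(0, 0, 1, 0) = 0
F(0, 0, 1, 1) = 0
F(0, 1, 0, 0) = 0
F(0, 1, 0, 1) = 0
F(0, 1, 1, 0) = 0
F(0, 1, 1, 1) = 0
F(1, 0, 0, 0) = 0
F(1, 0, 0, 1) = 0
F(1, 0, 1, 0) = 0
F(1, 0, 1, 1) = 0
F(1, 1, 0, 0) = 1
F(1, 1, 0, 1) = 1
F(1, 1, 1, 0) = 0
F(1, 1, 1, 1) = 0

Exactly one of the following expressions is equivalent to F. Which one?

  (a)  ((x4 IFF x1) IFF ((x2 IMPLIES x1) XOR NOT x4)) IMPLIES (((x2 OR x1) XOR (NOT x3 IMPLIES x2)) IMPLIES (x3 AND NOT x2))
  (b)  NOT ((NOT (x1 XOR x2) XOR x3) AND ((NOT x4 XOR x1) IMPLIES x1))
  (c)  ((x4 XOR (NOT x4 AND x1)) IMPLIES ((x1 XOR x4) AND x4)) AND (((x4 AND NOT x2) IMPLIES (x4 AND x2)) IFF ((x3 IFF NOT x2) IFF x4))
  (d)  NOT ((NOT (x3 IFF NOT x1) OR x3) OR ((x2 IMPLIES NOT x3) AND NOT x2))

(a) fails at (0,0,0,0): the formula yields 1, F is 0.
(b) fails at (0,0,0,0): the formula yields 1, F is 0.
(c) fails at (0,0,0,0): the formula yields 1, F is 0.
Only (d) survives; checking it on all 16 rows confirms it matches F.

d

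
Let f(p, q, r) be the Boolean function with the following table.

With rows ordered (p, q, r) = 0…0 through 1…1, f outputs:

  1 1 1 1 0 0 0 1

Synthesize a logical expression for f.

f(p, q, r) = ~((((p & ~q) & ~r) | ((p & ~q) & r)) | ((p & q) & ~r))

The 0-rows are (1,0,0), (1,0,1), (1,1,0). Take each as a conjunction (p·¬q·¬r, p·¬q·r, p·q·¬r), form their disjunction, and complement — that gives a formula that is 1 everywhere f is.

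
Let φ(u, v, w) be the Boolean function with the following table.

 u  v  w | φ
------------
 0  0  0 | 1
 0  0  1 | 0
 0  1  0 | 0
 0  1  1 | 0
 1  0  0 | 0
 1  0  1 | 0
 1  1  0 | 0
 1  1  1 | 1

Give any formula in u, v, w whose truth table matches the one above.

φ=1 on 2 inputs: (0,0,0), (1,1,1). Reading each as a conjunction of literals (¬u·¬v·¬w, u·v·w) and taking the OR gives the canonical DNF.

φ(u, v, w) = ((not u and not v) and not w) or ((u and v) and w)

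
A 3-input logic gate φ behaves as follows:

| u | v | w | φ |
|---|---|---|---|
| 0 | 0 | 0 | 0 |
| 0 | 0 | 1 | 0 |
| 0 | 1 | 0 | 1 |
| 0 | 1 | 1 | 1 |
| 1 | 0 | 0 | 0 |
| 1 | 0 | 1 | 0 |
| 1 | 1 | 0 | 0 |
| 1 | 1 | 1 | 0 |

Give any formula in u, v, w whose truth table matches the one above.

φ(u, v, w) = ((u' · v) · w') + ((u' · v) · w)

Collect the rows where φ=1 — (0,1,0), (0,1,1) — and write one minterm per row: ¬u·v·¬w, ¬u·v·w. Their union (logical OR) reproduces the table exactly.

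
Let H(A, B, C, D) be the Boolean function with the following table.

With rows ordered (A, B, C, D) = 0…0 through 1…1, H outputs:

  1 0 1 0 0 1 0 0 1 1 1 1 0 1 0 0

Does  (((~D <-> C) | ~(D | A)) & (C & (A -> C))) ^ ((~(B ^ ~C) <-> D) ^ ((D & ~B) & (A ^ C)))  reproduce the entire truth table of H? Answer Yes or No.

Yes

Evaluate (((~D <-> C) | ~(D | A)) & (C & (A -> C))) ^ ((~(B ^ ~C) <-> D) ^ ((D & ~B) & (A ^ C))) on each row and compare to H:
  A=0, B=0, C=0, D=0: formula gives 1, H = 1 ✓
  A=0, B=0, C=0, D=1: formula gives 0, H = 0 ✓
  A=0, B=0, C=1, D=0: formula gives 1, H = 1 ✓
  A=0, B=0, C=1, D=1: formula gives 0, H = 0 ✓
  … (the remaining 12 rows also agree.)
No disagreement on any input; they are logically equivalent.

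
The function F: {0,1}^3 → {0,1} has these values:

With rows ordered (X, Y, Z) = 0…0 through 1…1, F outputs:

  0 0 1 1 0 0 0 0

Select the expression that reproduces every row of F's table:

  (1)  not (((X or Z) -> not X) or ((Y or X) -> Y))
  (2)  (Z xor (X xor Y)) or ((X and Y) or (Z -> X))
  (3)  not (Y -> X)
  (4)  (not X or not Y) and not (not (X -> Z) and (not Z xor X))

(1) disagrees with F on (0,1,0) (formula → 0, table → 1); rule it out.
(2) disagrees with F on (0,0,0) (formula → 1, table → 0); rule it out.
(4) disagrees with F on (0,0,0) (formula → 1, table → 0); rule it out.
That leaves (3). Evaluating it on every row reproduces the table of F exactly.

3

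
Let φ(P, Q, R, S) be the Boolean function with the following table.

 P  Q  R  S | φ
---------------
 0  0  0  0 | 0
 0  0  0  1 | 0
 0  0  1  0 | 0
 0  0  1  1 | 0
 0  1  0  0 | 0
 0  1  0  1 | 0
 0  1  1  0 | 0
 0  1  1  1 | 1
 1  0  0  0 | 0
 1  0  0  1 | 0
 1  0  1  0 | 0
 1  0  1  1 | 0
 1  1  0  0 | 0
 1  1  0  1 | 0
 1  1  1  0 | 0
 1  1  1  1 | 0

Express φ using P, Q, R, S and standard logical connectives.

φ(P, Q, R, S) = ((NOT P AND Q) AND R) AND S

Only row (0,1,1,1) gives 1. That row's minterm ¬P·Q·R·S is φ directly.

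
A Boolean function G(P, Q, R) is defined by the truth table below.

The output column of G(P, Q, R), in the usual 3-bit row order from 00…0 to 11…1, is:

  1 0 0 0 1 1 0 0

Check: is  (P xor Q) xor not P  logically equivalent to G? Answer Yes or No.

Check the formula against G row by row:
  P=0, Q=0, R=0: formula gives 1, G = 1 ✓
  P=0, Q=0, R=1: formula gives 1, but G = 0 ✗
Row (0,0,1) is a counterexample, so the formula is not equivalent to G.

No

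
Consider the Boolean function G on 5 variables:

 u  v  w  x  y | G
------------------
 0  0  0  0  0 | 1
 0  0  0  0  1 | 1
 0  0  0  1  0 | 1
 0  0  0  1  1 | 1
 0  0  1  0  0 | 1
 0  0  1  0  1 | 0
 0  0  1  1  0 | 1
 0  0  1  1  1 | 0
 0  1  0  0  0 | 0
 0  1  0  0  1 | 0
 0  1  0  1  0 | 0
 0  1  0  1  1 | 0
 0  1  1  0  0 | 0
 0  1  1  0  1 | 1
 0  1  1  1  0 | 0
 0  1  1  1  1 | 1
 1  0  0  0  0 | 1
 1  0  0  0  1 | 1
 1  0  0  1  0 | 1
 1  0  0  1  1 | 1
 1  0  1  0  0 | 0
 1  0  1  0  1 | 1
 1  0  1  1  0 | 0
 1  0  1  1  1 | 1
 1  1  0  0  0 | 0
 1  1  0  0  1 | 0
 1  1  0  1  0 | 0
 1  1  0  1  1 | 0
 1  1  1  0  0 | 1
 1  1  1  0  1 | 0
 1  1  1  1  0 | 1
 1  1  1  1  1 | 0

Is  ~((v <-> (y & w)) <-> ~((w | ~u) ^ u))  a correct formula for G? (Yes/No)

Check the formula against G row by row:
  u=0, v=0, w=0, x=0, y=0: formula gives 1, G = 1 ✓
  u=0, v=0, w=0, x=0, y=1: formula gives 1, G = 1 ✓
  u=0, v=0, w=0, x=1, y=0: formula gives 1, G = 1 ✓
  u=0, v=0, w=0, x=1, y=1: formula gives 1, G = 1 ✓
  … (the remaining 28 rows also agree.)
All 32 rows match — the expression computes G exactly.

Yes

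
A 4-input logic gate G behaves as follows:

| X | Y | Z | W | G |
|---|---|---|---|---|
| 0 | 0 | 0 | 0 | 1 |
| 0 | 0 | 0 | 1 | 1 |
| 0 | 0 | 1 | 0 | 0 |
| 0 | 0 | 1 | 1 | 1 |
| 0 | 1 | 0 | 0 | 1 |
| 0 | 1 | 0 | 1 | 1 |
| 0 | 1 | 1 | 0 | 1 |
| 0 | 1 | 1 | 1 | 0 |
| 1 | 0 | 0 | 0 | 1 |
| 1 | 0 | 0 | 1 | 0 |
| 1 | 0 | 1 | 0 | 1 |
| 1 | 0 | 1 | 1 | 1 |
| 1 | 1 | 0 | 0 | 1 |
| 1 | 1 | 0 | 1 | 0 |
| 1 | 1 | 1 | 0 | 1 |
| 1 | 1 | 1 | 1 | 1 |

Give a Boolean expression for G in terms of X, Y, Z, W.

There are just 4 zero rows: (0,0,1,0), (0,1,1,1), (1,0,0,1), (1,1,0,1). Their minterms are ¬X·¬Y·Z·¬W, ¬X·Y·Z·W, X·¬Y·¬Z·W, X·Y·¬Z·W; the OR of those covers precisely the 0-outputs, and negating it yields G.

G(X, Y, Z, W) = ((((((X' · Y') · Z) · W') + (((X' · Y) · Z) · W)) + (((X · Y') · Z') · W)) + (((X · Y) · Z') · W))'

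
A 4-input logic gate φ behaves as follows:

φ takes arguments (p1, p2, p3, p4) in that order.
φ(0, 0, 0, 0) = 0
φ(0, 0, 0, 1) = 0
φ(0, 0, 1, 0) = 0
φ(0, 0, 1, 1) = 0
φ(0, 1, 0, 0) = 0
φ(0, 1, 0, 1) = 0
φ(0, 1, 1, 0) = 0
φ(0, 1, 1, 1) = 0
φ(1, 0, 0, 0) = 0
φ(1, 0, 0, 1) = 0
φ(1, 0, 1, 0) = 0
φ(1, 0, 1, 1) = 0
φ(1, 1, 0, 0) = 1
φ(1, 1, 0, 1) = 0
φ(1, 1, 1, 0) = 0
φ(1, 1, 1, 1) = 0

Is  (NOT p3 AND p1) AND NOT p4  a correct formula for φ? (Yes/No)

Check the formula against φ row by row:
  p1=0, p2=0, p3=0, p4=0: formula gives 0, φ = 0 ✓
  p1=0, p2=0, p3=0, p4=1: formula gives 0, φ = 0 ✓
  p1=0, p2=0, p3=1, p4=0: formula gives 0, φ = 0 ✓
  p1=0, p2=0, p3=1, p4=1: formula gives 0, φ = 0 ✓
  …
  p1=1, p2=0, p3=0, p4=0: formula gives 1, but φ = 0 ✗
Since they disagree at (1,0,0,0), the expression is not a correct formula for φ.

No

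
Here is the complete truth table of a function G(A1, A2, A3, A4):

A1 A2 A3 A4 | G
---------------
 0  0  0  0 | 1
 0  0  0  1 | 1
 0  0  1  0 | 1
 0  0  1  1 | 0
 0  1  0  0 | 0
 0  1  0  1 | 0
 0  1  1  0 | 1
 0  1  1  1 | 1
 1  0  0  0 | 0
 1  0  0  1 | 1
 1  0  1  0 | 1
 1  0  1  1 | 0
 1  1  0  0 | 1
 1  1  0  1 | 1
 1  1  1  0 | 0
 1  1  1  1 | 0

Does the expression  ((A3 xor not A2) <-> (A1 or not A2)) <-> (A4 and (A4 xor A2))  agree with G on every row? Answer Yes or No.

Evaluate ((A3 xor not A2) <-> (A1 or not A2)) <-> (A4 and (A4 xor A2)) on each row and compare to G:
  A1=0, A2=0, A3=0, A4=0: formula gives 0, but G = 1 ✗
A single disagreement suffices: at (0,0,0,0) they differ, so the formula does not compute G.

No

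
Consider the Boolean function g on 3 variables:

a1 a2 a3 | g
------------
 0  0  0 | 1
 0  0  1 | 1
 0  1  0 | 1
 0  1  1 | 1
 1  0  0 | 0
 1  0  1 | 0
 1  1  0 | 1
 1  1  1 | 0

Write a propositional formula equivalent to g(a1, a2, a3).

g(a1, a2, a3) = ¬((((a1 ∧ ¬a2) ∧ ¬a3) ∨ ((a1 ∧ ¬a2) ∧ a3)) ∨ ((a1 ∧ a2) ∧ a3))

g is 0 on only 3 rows — (1,0,0), (1,0,1), (1,1,1). Writing each as a minterm (a1·¬a2·¬a3, a1·¬a2·a3, a1·a2·a3) and OR-ing them characterizes exactly where g=0, so g is the negation of that disjunction.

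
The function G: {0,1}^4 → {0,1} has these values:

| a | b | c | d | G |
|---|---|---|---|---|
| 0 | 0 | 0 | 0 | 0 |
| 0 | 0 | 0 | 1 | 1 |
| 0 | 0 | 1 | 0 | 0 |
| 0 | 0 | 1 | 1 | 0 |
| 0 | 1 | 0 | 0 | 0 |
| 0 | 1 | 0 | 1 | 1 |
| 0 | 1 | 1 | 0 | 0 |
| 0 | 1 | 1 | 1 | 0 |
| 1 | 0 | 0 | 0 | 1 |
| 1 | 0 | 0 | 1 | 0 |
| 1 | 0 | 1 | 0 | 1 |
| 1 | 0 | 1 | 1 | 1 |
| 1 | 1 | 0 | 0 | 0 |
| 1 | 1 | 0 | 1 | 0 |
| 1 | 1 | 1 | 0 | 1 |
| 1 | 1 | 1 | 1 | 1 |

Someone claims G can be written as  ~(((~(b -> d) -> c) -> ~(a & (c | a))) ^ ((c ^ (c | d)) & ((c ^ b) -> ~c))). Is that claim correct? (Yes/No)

Test each input against both G and the formula:
  a=0, b=0, c=0, d=0: formula gives 0, G = 0 ✓
  a=0, b=0, c=0, d=1: formula gives 1, G = 1 ✓
  a=0, b=0, c=1, d=0: formula gives 0, G = 0 ✓
  a=0, b=0, c=1, d=1: formula gives 0, G = 0 ✓
  …and likewise for the remaining 12 rows.
Every row agrees, so the formula is equivalent.

Yes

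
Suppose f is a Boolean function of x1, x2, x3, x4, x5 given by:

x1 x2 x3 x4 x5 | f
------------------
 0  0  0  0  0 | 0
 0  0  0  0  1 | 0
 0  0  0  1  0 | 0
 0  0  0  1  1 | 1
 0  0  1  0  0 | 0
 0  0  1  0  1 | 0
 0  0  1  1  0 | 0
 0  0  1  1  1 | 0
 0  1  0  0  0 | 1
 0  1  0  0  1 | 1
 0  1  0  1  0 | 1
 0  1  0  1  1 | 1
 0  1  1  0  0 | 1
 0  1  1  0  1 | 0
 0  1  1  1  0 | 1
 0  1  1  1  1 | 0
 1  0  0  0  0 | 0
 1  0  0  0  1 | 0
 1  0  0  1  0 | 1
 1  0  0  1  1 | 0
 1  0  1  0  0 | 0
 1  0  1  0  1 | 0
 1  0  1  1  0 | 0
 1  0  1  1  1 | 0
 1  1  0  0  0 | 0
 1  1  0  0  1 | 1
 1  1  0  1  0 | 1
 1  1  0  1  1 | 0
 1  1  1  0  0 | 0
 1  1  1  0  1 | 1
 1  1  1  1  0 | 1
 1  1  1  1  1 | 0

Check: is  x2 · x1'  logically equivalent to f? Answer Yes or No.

No

Test each input against both f and the formula:
  x1=0, x2=0, x3=0, x4=0, x5=0: formula gives 0, f = 0 ✓
  x1=0, x2=0, x3=0, x4=0, x5=1: formula gives 0, f = 0 ✓
  x1=0, x2=0, x3=0, x4=1, x5=0: formula gives 0, f = 0 ✓
  x1=0, x2=0, x3=0, x4=1, x5=1: formula gives 0, but f = 1 ✗
Since they disagree at (0,0,0,1,1), the expression is not a correct formula for f.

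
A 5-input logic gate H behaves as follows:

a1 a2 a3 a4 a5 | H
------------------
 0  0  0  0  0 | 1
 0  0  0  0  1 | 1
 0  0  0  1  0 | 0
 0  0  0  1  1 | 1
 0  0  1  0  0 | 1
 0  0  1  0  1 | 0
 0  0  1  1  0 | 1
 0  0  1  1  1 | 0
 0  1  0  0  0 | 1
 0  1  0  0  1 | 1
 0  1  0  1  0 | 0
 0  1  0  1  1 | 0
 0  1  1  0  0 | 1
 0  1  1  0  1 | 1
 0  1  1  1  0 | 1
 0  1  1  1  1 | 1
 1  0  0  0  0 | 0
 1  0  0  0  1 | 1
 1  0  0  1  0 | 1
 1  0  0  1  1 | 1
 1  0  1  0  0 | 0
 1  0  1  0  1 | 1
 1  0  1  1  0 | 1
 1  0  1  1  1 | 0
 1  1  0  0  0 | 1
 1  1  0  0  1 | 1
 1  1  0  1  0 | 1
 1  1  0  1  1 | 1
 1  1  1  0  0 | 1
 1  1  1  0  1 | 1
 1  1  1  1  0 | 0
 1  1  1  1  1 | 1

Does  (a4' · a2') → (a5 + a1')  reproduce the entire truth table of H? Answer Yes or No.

Evaluate (a4' · a2') → (a5 + a1') on each row and compare to H:
  a1=0, a2=0, a3=0, a4=0, a5=0: formula gives 1, H = 1 ✓
  a1=0, a2=0, a3=0, a4=0, a5=1: formula gives 1, H = 1 ✓
  a1=0, a2=0, a3=0, a4=1, a5=0: formula gives 1, but H = 0 ✗
A single disagreement suffices: at (0,0,0,1,0) they differ, so the formula does not compute H.

No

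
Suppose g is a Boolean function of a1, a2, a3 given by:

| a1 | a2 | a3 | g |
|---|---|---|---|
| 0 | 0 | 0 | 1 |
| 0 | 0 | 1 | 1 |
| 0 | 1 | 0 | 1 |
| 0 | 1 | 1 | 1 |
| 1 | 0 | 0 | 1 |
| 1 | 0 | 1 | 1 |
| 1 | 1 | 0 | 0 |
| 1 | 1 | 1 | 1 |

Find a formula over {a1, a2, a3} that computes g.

Only row (1,1,0) gives 0. So g is 1 everywhere except there — the complement of the minterm a1·a2·¬a3.

g(a1, a2, a3) = not ((a1 and a2) and not a3)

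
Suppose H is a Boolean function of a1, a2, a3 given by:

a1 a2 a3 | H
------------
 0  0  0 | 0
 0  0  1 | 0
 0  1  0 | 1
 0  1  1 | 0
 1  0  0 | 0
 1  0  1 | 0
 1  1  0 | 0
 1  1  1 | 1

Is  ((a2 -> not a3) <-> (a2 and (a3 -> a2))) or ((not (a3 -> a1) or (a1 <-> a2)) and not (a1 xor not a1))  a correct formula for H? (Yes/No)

No

Evaluate ((a2 -> not a3) <-> (a2 and (a3 -> a2))) or ((not (a3 -> a1) or (a1 <-> a2)) and not (a1 xor not a1)) on each row and compare to H:
  a1=0, a2=0, a3=0: formula gives 0, H = 0 ✓
  a1=0, a2=0, a3=1: formula gives 0, H = 0 ✓
  a1=0, a2=1, a3=0: formula gives 1, H = 1 ✓
  a1=0, a2=1, a3=1: formula gives 0, H = 0 ✓
  a1=1, a2=0, a3=0: formula gives 0, H = 0 ✓
  …
  a1=1, a2=1, a3=0: formula gives 1, but H = 0 ✗
Row (1,1,0) is a counterexample, so the formula is not equivalent to H.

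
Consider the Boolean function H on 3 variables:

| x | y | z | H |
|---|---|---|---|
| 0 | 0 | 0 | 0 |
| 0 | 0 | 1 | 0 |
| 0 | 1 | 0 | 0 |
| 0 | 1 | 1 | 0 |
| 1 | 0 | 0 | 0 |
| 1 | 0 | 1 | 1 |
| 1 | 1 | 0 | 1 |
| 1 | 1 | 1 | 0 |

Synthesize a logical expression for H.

Collect the rows where H=1 — (1,0,1), (1,1,0) — and write one minterm per row: x·¬y·z, x·y·¬z. Their union (logical OR) reproduces the table exactly.

H(x, y, z) = ((x ∧ ¬y) ∧ z) ∨ ((x ∧ y) ∧ ¬z)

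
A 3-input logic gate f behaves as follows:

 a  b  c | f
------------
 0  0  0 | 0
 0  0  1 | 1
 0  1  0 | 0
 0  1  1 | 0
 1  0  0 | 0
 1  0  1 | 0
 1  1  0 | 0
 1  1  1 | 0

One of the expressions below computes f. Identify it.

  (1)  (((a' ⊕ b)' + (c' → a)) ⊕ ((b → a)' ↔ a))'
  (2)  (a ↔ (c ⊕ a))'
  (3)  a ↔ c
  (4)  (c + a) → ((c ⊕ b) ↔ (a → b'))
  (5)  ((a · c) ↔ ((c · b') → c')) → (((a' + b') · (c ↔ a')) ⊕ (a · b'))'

1

(2): at (0,1,1) it gives 1, but f = 0 — eliminated.
(3): at (0,0,0) it gives 1, but f = 0 — eliminated.
(4): at (0,0,0) it gives 1, but f = 0 — eliminated.
(5): at (0,0,0) it gives 1, but f = 0 — eliminated.
Only (1) survives; checking it on all 8 rows confirms it matches f.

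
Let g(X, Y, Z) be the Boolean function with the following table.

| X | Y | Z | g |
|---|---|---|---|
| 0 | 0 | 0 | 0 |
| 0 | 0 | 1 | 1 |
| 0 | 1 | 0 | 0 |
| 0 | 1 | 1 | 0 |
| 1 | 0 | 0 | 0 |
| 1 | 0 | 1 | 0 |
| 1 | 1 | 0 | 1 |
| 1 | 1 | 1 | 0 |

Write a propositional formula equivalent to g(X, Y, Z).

g(X, Y, Z) = ((X' · Y') · Z) + ((X · Y) · Z')

The 1-rows are (0,0,1), (1,1,0). Each contributes one minterm — ¬X·¬Y·Z; X·Y·¬Z — and their disjunction is a sum-of-products form of g.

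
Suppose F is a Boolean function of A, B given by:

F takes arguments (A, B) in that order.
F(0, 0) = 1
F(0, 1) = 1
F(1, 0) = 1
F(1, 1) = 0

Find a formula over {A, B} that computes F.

The output is 0 only when every input is 1 — NAND of all inputs.

F(A, B) = (A · B)'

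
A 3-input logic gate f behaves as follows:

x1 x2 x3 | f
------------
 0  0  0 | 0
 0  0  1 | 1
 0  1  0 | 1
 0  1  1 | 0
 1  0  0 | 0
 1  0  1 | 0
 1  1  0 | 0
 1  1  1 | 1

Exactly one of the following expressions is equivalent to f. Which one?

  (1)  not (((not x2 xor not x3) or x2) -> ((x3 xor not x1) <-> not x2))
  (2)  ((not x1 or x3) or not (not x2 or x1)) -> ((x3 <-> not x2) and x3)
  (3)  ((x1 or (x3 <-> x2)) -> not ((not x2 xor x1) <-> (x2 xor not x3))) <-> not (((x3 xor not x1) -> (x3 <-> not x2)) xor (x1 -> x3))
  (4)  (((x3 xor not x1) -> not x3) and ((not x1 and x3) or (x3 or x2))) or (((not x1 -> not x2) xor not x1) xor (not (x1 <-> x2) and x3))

1

(2) fails at (0,1,0): the formula yields 0, f is 1.
(3) fails at (0,0,0): the formula yields 1, f is 0.
(4) fails at (0,1,1): the formula yields 1, f is 0.
That leaves (1). Evaluating it on every row reproduces the table of f exactly.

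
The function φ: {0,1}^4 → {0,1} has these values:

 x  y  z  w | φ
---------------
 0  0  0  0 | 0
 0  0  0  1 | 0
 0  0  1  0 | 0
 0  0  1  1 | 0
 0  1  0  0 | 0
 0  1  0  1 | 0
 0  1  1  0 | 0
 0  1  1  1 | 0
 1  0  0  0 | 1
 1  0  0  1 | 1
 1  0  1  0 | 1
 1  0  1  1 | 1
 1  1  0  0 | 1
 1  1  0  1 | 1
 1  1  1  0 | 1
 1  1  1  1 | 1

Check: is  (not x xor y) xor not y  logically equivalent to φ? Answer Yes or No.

Yes

Test each input against both φ and the formula:
  x=0, y=0, z=0, w=0: formula gives 0, φ = 0 ✓
  x=0, y=0, z=0, w=1: formula gives 0, φ = 0 ✓
  x=0, y=0, z=1, w=0: formula gives 0, φ = 0 ✓
  x=0, y=0, z=1, w=1: formula gives 0, φ = 0 ✓
  …and likewise for the remaining 12 rows.
Every row agrees, so the formula is equivalent.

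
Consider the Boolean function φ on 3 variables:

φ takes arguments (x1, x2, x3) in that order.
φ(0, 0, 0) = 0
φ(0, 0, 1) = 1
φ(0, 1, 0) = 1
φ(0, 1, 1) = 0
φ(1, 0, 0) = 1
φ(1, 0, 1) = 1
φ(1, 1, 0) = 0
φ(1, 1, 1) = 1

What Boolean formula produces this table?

φ(x1, x2, x3) = ((((x1' · x2') · x3') + ((x1' · x2) · x3)) + ((x1 · x2) · x3'))'

The 0-rows are (0,0,0), (0,1,1), (1,1,0). Take each as a conjunction (¬x1·¬x2·¬x3, ¬x1·x2·x3, x1·x2·¬x3), form their disjunction, and complement — that gives a formula that is 1 everywhere φ is.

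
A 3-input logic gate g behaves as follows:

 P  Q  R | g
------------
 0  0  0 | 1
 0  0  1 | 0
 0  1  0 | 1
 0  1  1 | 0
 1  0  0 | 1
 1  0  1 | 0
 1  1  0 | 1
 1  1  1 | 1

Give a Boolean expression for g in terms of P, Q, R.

The 0-rows are (0,0,1), (0,1,1), (1,0,1). Take each as a conjunction (¬P·¬Q·R, ¬P·Q·R, P·¬Q·R), form their disjunction, and complement — that gives a formula that is 1 everywhere g is.

g(P, Q, R) = not ((((not P and not Q) and R) or ((not P and Q) and R)) or ((P and not Q) and R))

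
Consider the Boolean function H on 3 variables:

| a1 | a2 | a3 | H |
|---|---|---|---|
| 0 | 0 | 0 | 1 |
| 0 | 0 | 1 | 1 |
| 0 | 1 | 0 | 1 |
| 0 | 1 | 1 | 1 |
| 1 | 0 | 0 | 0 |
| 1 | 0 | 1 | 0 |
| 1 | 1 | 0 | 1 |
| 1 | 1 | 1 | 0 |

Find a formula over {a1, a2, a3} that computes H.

The 0-rows are (1,0,0), (1,0,1), (1,1,1). Take each as a conjunction (a1·¬a2·¬a3, a1·¬a2·a3, a1·a2·a3), form their disjunction, and complement — that gives a formula that is 1 everywhere H is.

H(a1, a2, a3) = ¬((((a1 ∧ ¬a2) ∧ ¬a3) ∨ ((a1 ∧ ¬a2) ∧ a3)) ∨ ((a1 ∧ a2) ∧ a3))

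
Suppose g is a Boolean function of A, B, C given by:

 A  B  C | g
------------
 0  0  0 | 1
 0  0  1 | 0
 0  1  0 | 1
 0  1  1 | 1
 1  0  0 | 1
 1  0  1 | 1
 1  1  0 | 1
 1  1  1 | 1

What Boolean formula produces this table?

Only row (0,0,1) gives 0. So g is 1 everywhere except there — the complement of the minterm ¬A·¬B·C.

g(A, B, C) = ¬((¬A ∧ ¬B) ∧ C)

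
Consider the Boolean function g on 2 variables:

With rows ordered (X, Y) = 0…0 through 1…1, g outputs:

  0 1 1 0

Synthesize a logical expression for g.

The output is 1 exactly when an odd number of inputs are 1 — the 2-way XOR (parity).

g(X, Y) = X XOR Y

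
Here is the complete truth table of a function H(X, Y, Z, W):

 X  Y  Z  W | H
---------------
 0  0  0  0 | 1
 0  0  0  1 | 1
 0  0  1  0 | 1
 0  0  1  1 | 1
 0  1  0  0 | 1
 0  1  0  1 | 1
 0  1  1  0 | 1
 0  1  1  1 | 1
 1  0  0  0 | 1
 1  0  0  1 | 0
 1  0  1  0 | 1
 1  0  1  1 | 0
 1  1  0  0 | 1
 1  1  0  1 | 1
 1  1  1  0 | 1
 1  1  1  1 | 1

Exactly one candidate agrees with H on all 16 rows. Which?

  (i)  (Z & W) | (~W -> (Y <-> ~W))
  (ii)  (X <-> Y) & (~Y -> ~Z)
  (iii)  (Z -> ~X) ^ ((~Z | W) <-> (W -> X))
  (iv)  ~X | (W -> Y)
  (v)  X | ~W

iv

(i) fails at (0,0,0,0): the formula yields 0, H is 1.
(ii) fails at (0,0,1,0): the formula yields 0, H is 1.
(iii) fails at (0,0,0,0): the formula yields 0, H is 1.
(v) fails at (0,0,0,1): the formula yields 0, H is 1.
(iv) is the remaining candidate, and it agrees with H on all 16 inputs.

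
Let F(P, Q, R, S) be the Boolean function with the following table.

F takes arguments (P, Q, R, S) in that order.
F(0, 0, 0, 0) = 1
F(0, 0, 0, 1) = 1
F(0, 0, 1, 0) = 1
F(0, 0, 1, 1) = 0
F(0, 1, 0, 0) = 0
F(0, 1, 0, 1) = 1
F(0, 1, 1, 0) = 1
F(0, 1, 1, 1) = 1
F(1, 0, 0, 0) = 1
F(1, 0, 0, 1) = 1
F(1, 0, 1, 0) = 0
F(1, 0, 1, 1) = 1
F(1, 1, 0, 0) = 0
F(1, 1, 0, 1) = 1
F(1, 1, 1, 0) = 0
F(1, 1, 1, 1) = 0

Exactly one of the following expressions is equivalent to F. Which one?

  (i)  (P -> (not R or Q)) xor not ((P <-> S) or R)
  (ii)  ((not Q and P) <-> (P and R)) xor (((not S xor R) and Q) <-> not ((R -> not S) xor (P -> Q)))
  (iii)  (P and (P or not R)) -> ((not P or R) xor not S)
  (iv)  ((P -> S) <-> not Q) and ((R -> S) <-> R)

ii

(i): at (0,0,0,1) it gives 0, but F = 1 — eliminated.
(iii): at (0,0,1,1) it gives 1, but F = 0 — eliminated.
(iv): at (0,0,0,0) it gives 0, but F = 1 — eliminated.
Only (ii) survives; checking it on all 16 rows confirms it matches F.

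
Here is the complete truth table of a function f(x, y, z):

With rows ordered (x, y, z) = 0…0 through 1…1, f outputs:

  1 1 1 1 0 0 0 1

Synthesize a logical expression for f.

f(x, y, z) = NOT ((((x AND NOT y) AND NOT z) OR ((x AND NOT y) AND z)) OR ((x AND y) AND NOT z))

f is 0 on only 3 rows — (1,0,0), (1,0,1), (1,1,0). Writing each as a minterm (x·¬y·¬z, x·¬y·z, x·y·¬z) and OR-ing them characterizes exactly where f=0, so f is the negation of that disjunction.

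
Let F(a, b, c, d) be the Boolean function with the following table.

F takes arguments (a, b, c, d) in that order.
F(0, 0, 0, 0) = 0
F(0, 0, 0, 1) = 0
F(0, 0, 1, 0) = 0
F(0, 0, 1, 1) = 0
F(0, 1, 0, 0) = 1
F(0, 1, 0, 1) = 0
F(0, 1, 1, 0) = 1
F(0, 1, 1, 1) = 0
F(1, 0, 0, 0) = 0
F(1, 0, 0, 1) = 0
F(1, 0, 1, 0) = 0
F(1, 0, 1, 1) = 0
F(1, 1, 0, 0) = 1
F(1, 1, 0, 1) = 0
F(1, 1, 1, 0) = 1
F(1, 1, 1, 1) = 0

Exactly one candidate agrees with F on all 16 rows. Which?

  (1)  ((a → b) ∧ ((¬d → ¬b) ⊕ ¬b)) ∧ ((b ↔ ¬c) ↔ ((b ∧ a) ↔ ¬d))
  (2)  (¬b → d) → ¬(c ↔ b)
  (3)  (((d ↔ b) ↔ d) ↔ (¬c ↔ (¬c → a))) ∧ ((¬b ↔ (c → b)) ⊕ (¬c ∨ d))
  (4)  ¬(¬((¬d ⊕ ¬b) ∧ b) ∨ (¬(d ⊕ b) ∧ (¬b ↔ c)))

(1) disagrees with F on (0,1,0,0) (formula → 0, table → 1); rule it out.
(2) disagrees with F on (0,0,0,0) (formula → 1, table → 0); rule it out.
(3) disagrees with F on (0,0,1,1) (formula → 1, table → 0); rule it out.
(4) is the remaining candidate, and it agrees with F on all 16 inputs.

4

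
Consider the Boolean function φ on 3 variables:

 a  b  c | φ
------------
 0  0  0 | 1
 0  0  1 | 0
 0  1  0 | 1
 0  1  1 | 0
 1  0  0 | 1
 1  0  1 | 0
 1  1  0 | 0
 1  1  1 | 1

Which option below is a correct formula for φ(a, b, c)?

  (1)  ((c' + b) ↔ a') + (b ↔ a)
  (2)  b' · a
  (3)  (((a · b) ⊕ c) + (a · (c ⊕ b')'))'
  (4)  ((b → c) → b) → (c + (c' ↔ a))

3

(1): at (0,0,1) it gives 1, but φ = 0 — eliminated.
(2): at (0,0,0) it gives 0, but φ = 1 — eliminated.
(4): at (0,0,1) it gives 1, but φ = 0 — eliminated.
That leaves (3). Evaluating it on every row reproduces the table of φ exactly.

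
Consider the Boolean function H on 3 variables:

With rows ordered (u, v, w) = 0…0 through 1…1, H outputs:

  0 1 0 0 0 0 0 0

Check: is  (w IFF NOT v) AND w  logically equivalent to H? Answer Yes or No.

Check the formula against H row by row:
  u=0, v=0, w=0: formula gives 0, H = 0 ✓
  u=0, v=0, w=1: formula gives 1, H = 1 ✓
  u=0, v=1, w=0: formula gives 0, H = 0 ✓
  u=0, v=1, w=1: formula gives 0, H = 0 ✓
  u=1, v=0, w=0: formula gives 0, H = 0 ✓
  u=1, v=0, w=1: formula gives 1, but H = 0 ✗
Row (1,0,1) is a counterexample, so the formula is not equivalent to H.

No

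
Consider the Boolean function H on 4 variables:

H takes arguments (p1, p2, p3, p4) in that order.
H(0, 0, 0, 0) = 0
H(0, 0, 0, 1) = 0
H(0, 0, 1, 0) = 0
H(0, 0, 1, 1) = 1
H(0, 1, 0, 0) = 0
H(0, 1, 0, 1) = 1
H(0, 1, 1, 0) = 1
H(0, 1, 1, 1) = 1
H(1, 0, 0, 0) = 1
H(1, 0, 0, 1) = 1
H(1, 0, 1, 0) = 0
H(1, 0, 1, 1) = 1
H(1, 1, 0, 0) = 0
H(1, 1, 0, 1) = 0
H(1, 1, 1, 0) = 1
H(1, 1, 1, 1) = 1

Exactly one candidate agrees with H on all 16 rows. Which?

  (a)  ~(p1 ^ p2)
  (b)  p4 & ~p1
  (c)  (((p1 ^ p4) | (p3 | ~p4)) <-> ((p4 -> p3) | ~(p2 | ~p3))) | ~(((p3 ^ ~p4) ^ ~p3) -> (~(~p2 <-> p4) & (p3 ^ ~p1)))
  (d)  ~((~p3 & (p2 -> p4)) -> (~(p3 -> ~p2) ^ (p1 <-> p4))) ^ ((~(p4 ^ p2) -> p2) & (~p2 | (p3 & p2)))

(a) fails at (0,0,0,0): the formula yields 1, H is 0.
(b) fails at (0,0,0,1): the formula yields 1, H is 0.
(c) fails at (0,0,0,0): the formula yields 1, H is 0.
Only (d) survives; checking it on all 16 rows confirms it matches H.

d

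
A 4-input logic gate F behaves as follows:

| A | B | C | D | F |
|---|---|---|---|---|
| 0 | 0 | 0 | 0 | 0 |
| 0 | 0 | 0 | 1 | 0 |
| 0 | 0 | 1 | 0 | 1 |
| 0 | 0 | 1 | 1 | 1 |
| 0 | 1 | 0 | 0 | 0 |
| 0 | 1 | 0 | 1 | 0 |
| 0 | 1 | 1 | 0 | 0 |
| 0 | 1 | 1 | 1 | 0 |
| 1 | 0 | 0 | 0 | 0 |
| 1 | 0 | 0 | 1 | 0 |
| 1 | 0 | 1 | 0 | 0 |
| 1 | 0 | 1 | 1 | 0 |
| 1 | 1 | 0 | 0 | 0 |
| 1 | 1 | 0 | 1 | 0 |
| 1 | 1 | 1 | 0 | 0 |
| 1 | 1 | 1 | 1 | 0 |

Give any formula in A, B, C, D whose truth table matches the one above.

F(A, B, C, D) = (((NOT A AND NOT B) AND C) AND NOT D) OR (((NOT A AND NOT B) AND C) AND D)

Collect the rows where F=1 — (0,0,1,0), (0,0,1,1) — and write one minterm per row: ¬A·¬B·C·¬D, ¬A·¬B·C·D. Their union (logical OR) reproduces the table exactly.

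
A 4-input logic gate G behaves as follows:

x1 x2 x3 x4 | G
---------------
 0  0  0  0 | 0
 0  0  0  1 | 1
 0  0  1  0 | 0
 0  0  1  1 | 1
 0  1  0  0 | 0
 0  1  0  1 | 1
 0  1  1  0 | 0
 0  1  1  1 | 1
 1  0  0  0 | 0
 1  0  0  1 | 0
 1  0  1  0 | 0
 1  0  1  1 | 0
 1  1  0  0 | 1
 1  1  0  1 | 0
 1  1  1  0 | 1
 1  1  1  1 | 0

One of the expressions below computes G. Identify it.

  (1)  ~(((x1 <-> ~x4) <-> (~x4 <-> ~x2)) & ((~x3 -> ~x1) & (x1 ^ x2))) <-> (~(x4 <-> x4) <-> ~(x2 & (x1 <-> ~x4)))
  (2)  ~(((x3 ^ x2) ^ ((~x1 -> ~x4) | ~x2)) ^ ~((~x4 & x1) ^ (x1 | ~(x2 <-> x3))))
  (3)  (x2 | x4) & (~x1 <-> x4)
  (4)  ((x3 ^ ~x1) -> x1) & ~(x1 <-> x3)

3

(1): at (0,0,0,1) it gives 0, but G = 1 — eliminated.
(2): at (0,0,0,0) it gives 1, but G = 0 — eliminated.
(4): at (0,0,0,1) it gives 0, but G = 1 — eliminated.
That leaves (3). Evaluating it on every row reproduces the table of G exactly.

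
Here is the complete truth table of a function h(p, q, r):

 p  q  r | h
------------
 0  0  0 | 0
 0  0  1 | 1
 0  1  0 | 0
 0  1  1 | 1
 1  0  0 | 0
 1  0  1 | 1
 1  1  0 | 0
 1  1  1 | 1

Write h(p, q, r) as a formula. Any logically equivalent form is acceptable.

h(p, q, r) = ((((~p & ~q) & r) | ((~p & q) & r)) | ((p & ~q) & r)) | ((p & q) & r)

Collect the rows where h=1 — (0,0,1), (0,1,1), (1,0,1), (1,1,1) — and write one minterm per row: ¬p·¬q·r, ¬p·q·r, p·¬q·r, p·q·r. Their union (logical OR) reproduces the table exactly.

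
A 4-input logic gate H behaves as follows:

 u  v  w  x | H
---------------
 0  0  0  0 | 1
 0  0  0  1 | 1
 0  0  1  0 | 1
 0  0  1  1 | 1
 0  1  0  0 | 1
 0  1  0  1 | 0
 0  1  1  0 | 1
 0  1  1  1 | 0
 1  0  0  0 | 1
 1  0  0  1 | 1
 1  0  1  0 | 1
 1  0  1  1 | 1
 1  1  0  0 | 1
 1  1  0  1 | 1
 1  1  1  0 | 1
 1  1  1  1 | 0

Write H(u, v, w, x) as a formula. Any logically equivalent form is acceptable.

H(u, v, w, x) = ~(((((~u & v) & ~w) & x) | (((~u & v) & w) & x)) | (((u & v) & w) & x))

The 0-rows are (0,1,0,1), (0,1,1,1), (1,1,1,1). Take each as a conjunction (¬u·v·¬w·x, ¬u·v·w·x, u·v·w·x), form their disjunction, and complement — that gives a formula that is 1 everywhere H is.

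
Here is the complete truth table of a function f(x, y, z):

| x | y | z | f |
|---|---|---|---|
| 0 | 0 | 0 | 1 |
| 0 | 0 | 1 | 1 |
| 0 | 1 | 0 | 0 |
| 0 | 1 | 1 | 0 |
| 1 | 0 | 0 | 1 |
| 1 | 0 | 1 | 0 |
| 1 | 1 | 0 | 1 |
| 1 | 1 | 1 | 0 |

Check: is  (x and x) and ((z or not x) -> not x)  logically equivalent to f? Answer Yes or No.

Evaluate (x and x) and ((z or not x) -> not x) on each row and compare to f:
  x=0, y=0, z=0: formula gives 0, but f = 1 ✗
Row (0,0,0) is a counterexample, so the formula is not equivalent to f.

No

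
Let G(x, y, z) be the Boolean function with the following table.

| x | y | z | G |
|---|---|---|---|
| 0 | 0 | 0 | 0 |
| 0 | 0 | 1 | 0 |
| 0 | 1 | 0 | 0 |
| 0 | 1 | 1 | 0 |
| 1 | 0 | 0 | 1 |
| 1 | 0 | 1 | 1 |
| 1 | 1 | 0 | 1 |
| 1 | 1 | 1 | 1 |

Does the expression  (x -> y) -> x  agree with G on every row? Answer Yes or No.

Yes

Test each input against both G and the formula:
  x=0, y=0, z=0: formula gives 0, G = 0 ✓
  x=0, y=0, z=1: formula gives 0, G = 0 ✓
  x=0, y=1, z=0: formula gives 0, G = 0 ✓
  x=0, y=1, z=1: formula gives 0, G = 0 ✓
  x=1, y=0, z=0: formula gives 1, G = 1 ✓
  …and likewise for the remaining 3 rows.
All 8 rows match — the expression computes G exactly.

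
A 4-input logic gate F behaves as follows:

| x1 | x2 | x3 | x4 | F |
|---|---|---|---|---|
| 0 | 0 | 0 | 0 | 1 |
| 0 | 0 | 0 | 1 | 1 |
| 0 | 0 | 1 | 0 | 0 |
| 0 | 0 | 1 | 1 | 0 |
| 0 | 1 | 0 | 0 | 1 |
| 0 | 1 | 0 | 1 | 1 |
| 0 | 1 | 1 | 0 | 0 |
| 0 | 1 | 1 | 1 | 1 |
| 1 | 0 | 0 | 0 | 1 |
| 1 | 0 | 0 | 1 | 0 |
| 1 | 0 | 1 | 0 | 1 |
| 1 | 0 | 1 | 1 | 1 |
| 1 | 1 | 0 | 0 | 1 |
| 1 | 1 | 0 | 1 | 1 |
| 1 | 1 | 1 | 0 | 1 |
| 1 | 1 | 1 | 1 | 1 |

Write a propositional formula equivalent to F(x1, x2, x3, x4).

F is 0 on only 4 rows — (0,0,1,0), (0,0,1,1), (0,1,1,0), (1,0,0,1). Writing each as a minterm (¬x1·¬x2·x3·¬x4, ¬x1·¬x2·x3·x4, ¬x1·x2·x3·¬x4, x1·¬x2·¬x3·x4) and OR-ing them characterizes exactly where F=0, so F is the negation of that disjunction.

F(x1, x2, x3, x4) = ~((((((~x1 & ~x2) & x3) & ~x4) | (((~x1 & ~x2) & x3) & x4)) | (((~x1 & x2) & x3) & ~x4)) | (((x1 & ~x2) & ~x3) & x4))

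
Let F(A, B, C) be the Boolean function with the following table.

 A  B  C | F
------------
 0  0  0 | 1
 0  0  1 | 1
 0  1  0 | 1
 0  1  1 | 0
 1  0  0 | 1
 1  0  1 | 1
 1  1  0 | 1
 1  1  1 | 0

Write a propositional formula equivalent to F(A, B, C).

F(A, B, C) = (((A' · B) · C) + ((A · B) · C))'

The 0-rows are (0,1,1), (1,1,1). Take each as a conjunction (¬A·B·C, A·B·C), form their disjunction, and complement — that gives a formula that is 1 everywhere F is.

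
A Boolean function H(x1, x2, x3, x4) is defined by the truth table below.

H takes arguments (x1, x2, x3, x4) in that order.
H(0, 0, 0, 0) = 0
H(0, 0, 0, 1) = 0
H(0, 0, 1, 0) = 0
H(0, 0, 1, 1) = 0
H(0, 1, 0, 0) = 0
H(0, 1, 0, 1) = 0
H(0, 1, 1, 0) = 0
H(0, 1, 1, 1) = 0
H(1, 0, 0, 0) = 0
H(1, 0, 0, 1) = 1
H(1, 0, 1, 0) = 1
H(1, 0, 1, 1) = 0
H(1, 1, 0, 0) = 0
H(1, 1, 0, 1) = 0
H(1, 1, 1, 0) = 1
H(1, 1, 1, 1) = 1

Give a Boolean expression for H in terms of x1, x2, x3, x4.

The 1-rows are (1,0,0,1), (1,0,1,0), (1,1,1,0), (1,1,1,1). Each contributes one minterm — x1·¬x2·¬x3·x4; x1·¬x2·x3·¬x4; x1·x2·x3·¬x4; x1·x2·x3·x4 — and their disjunction is a sum-of-products form of H.

H(x1, x2, x3, x4) = (((((x1 and not x2) and not x3) and x4) or (((x1 and not x2) and x3) and not x4)) or (((x1 and x2) and x3) and not x4)) or (((x1 and x2) and x3) and x4)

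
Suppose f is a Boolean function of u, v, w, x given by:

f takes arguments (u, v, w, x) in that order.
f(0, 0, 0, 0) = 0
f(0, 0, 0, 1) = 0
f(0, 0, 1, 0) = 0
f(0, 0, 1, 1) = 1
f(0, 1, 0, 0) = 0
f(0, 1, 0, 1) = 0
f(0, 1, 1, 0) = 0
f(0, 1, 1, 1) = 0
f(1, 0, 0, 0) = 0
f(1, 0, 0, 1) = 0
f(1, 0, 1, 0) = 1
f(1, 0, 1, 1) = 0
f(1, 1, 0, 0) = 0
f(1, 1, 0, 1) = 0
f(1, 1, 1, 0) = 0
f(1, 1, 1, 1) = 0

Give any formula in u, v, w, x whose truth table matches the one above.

f(u, v, w, x) = (((NOT u AND NOT v) AND w) AND x) OR (((u AND NOT v) AND w) AND NOT x)

The 1-rows are (0,0,1,1), (1,0,1,0). Each contributes one minterm — ¬u·¬v·w·x; u·¬v·w·¬x — and their disjunction is a sum-of-products form of f.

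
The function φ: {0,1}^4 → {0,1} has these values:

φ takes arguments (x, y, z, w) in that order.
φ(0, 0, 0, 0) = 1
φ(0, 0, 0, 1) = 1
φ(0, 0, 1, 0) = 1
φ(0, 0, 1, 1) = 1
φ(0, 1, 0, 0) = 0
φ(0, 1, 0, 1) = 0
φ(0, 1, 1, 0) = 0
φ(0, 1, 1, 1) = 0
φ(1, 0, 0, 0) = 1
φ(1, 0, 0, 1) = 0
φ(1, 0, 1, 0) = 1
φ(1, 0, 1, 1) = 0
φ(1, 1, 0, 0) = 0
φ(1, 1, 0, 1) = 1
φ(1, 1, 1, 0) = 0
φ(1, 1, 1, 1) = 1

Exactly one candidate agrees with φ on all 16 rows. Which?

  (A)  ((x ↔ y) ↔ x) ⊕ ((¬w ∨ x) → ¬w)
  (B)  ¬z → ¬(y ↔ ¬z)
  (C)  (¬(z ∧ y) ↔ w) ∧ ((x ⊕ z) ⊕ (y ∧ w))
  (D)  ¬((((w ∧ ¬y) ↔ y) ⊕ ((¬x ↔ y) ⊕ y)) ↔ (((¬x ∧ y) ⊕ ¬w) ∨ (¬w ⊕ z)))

A

(B) fails at (0,1,1,0): the formula yields 1, φ is 0.
(C) fails at (0,0,0,0): the formula yields 0, φ is 1.
(D) fails at (0,0,0,0): the formula yields 0, φ is 1.
(A) is the remaining candidate, and it agrees with φ on all 16 inputs.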